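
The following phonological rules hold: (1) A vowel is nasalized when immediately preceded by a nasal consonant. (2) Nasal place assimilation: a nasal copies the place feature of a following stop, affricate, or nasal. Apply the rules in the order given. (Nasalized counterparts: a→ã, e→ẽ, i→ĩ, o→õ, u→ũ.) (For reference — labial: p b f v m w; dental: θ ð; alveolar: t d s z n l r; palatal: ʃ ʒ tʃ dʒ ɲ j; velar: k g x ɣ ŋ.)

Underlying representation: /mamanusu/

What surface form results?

[mãmãnũsu]

Rule 1: /a/ after nasal /m/ → [ã]
Rule 1: /a/ after nasal /m/ → [ã]
Rule 1: /u/ after nasal /n/ → [ũ]
After rule 1: mãmãnũsu
Rule 2: no segment meets the rule's conditions; no change.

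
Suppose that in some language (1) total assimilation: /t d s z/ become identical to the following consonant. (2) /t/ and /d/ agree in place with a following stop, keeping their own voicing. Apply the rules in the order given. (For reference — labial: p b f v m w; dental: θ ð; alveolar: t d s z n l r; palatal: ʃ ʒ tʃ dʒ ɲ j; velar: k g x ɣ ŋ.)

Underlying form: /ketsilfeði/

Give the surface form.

[kessilfeði]

Rule 1: /t/ before /s/ → [s] (total assimilation)
After rule 1: kessilfeði
Rule 2: no segment meets the rule's conditions; no change.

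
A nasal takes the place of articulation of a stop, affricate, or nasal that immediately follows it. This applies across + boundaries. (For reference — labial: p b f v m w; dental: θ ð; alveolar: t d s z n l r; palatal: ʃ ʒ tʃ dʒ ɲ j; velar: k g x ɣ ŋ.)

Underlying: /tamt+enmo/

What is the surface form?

/m/ before /t/ (alveolar) → [n]
/n/ before /m/ (labial) → [m]

[tant+emmo]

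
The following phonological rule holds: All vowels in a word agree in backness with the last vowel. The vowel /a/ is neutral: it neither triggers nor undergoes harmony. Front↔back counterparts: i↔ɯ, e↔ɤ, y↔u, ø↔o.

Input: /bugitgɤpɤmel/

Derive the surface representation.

[bygitgepemel]

/u/ harmonizes with /e/ ([-back]) → [y]
/ɤ/ harmonizes with /e/ ([-back]) → [e]
/ɤ/ harmonizes with /e/ ([-back]) → [e]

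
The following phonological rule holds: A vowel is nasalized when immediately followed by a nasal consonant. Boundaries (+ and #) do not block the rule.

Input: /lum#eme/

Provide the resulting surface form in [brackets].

/u/ before nasal /m/ → [ũ]
/e/ before nasal /m/ → [ẽ]

[lũm#ẽme]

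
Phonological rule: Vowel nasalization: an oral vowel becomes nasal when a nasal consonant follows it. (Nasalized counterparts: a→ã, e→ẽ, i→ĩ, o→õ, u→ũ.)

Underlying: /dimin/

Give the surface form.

/i/ before nasal /m/ → [ĩ]
/i/ before nasal /n/ → [ĩ]

[dĩmĩn]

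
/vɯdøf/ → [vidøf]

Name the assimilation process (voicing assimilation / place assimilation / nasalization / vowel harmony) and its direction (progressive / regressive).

/ɯ/→[i].
Vowels agree with the last vowel, so the harmony is regressive.

vowel harmony, regressive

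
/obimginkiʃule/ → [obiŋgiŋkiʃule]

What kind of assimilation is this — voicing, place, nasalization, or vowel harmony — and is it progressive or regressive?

place assimilation, regressive

/m/→[ŋ] /n/→[ŋ].
Each target copies a feature from the following segment, so the direction is regressive.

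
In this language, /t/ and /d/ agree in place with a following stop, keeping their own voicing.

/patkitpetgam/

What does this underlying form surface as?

[pakkippekgam]

/t/ before /k/ (velar) → [k]
/t/ before /p/ (labial) → [p]
/t/ before /g/ (velar) → [k]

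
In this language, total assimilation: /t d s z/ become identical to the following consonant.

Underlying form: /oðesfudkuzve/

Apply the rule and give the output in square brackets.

/s/ before /f/ → [f] (total assimilation)
/d/ before /k/ → [k] (total assimilation)
/z/ before /v/ → [v] (total assimilation)

[oðeffukkuvve]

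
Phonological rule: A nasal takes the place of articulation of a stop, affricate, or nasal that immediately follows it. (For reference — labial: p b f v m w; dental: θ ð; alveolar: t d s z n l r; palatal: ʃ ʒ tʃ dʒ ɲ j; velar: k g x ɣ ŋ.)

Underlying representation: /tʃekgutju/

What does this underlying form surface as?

no segment meets the rule's conditions; no change.

[tʃekgutju]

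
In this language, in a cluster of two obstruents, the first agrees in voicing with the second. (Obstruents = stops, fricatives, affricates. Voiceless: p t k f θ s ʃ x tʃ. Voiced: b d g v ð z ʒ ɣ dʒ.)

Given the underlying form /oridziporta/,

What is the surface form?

no segment meets the rule's conditions; no change.

[oridziporta]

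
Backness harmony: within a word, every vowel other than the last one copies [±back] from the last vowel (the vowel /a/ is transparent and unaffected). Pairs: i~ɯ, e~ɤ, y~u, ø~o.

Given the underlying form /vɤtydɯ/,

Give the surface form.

[vɤtudɯ]

/y/ harmonizes with /ɯ/ ([+back]) → [u]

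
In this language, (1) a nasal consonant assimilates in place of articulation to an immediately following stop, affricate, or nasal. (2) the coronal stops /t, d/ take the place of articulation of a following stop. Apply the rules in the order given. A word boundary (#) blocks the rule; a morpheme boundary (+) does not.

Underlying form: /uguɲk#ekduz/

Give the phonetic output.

Rule 1: /ɲ/ before /k/ (velar) → [ŋ]
After rule 1: uguŋk#ekduz
Rule 2: no segment meets the rule's conditions; no change.

[uguŋk#ekduz]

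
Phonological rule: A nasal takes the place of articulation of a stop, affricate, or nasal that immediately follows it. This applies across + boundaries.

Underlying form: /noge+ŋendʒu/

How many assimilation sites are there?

1

/n/ before /dʒ/ (palatal) → [ɲ]
1 segment changes.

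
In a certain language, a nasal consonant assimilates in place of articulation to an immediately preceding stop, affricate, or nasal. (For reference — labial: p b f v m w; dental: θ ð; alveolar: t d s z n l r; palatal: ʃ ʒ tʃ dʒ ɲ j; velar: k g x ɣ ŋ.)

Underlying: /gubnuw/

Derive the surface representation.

/n/ after /b/ (labial) → [m]

[gubmuw]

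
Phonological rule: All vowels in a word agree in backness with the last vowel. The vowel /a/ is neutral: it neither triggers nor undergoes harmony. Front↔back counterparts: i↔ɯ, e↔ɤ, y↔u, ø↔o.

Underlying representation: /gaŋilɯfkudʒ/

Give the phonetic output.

[gaŋɯlɯfkudʒ]

/i/ harmonizes with /u/ ([+back]) → [ɯ]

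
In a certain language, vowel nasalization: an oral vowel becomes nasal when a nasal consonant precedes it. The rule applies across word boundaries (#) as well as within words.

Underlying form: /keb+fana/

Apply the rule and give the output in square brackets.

[keb+fanã]

/a/ after nasal /n/ → [ã]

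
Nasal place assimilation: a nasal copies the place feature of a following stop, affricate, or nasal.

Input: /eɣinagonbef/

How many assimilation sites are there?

1

/n/ before /b/ (labial) → [m]
1 segment changes.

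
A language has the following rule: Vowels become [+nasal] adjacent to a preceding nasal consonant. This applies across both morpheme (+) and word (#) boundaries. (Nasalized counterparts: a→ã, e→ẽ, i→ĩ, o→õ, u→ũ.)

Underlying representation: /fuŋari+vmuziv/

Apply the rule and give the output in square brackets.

[fuŋãri+vmũziv]

/a/ after nasal /ŋ/ → [ã]
/u/ after nasal /m/ → [ũ]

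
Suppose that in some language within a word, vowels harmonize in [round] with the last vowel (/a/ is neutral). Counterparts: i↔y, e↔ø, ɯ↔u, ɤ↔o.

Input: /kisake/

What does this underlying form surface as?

[kisake]

no segment meets the rule's conditions; no change.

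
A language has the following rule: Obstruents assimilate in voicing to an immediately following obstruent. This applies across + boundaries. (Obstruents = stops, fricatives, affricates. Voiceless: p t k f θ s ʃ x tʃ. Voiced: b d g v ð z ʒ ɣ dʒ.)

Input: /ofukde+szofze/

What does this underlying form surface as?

/k/ before /d/ (voiced) → [g]
/s/ before /z/ (voiced) → [z]
/f/ before /z/ (voiced) → [v]

[ofugde+zzovze]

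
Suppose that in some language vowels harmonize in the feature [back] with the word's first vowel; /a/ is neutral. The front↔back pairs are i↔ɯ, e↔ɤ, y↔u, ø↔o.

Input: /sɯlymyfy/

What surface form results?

[sɯlumufu]

/y/ harmonizes with /ɯ/ ([+back]) → [u]
/y/ harmonizes with /ɯ/ ([+back]) → [u]
/y/ harmonizes with /ɯ/ ([+back]) → [u]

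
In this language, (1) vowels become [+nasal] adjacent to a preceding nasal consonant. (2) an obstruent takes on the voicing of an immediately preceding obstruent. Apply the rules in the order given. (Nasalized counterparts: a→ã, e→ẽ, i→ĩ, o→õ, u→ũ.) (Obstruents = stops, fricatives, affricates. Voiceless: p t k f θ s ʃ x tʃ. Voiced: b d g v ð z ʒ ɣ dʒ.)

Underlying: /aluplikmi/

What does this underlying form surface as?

Rule 1: /i/ after nasal /m/ → [ĩ]
After rule 1: aluplikmĩ
Rule 2: no segment meets the rule's conditions; no change.

[aluplikmĩ]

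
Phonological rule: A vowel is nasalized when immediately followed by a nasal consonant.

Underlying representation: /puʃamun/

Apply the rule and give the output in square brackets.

/a/ before nasal /m/ → [ã]
/u/ before nasal /n/ → [ũ]

[puʃãmũn]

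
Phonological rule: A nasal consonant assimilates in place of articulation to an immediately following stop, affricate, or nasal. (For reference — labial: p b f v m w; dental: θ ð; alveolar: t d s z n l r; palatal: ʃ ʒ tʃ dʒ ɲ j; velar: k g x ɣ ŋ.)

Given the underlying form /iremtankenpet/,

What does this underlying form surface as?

[irentaŋkempet]

/m/ before /t/ (alveolar) → [n]
/n/ before /k/ (velar) → [ŋ]
/n/ before /p/ (labial) → [m]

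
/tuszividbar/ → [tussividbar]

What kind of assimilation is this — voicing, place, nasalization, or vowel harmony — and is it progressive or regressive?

/z/→[s].
Each target copies a feature from the preceding segment, so the direction is progressive.

voicing assimilation, progressive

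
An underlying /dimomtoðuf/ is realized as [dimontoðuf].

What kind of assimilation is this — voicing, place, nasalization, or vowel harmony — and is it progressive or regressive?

/m/→[n].
Each target copies a feature from the following segment, so the direction is regressive.

place assimilation, regressive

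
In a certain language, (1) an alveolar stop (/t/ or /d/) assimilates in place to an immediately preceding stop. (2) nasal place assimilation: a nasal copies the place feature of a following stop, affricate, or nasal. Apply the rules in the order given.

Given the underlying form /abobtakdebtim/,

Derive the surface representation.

Rule 1: /t/ after /b/ (labial) → [p]
Rule 1: /d/ after /k/ (velar) → [g]
Rule 1: /t/ after /b/ (labial) → [p]
After rule 1: abobpakgebpim
Rule 2: no segment meets the rule's conditions; no change.

[abobpakgebpim]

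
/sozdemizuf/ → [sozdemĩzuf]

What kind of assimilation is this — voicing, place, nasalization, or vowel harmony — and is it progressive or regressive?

/i/→[ĩ].
Each target copies a feature from the preceding segment, so the direction is progressive.

nasalization, progressive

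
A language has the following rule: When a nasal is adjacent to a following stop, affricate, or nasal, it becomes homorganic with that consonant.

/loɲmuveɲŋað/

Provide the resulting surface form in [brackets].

[lommuveŋŋað]

/ɲ/ before /m/ (labial) → [m]
/ɲ/ before /ŋ/ (velar) → [ŋ]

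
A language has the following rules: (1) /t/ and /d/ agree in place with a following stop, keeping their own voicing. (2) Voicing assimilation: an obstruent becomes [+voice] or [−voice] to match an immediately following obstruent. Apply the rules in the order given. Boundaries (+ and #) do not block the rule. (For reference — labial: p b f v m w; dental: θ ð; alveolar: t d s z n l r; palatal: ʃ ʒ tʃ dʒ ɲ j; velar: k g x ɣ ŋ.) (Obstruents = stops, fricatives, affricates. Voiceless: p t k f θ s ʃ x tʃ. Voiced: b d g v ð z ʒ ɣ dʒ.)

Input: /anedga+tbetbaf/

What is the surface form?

Rule 1: /d/ before /g/ (velar) → [g]
Rule 1: /t/ before /b/ (labial) → [p]
Rule 1: /t/ before /b/ (labial) → [p]
After rule 1: anegga+pbepbaf
Rule 2: /p/ before /b/ (voiced) → [b]
Rule 2: /p/ before /b/ (voiced) → [b]

[anegga+bbebbaf]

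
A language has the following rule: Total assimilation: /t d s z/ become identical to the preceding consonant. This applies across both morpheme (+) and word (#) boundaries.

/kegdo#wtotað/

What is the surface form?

[keggo#wwotað]

/d/ after /g/ → [g] (total assimilation)
/t/ after /w/ → [w] (total assimilation)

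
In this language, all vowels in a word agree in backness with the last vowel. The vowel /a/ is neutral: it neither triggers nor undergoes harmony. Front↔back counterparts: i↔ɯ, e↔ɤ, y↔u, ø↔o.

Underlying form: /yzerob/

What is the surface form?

[uzɤrob]

/y/ harmonizes with /o/ ([+back]) → [u]
/e/ harmonizes with /o/ ([+back]) → [ɤ]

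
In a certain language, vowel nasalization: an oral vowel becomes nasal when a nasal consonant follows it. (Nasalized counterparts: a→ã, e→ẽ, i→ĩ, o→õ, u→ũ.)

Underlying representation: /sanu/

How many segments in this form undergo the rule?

1

/a/ before nasal /n/ → [ã]
1 segment changes.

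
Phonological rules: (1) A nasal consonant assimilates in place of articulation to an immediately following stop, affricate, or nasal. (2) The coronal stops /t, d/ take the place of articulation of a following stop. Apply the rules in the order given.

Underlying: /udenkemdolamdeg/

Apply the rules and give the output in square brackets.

Rule 1: /n/ before /k/ (velar) → [ŋ]
Rule 1: /m/ before /d/ (alveolar) → [n]
Rule 1: /m/ before /d/ (alveolar) → [n]
After rule 1: udeŋkendolandeg
Rule 2: no segment meets the rule's conditions; no change.

[udeŋkendolandeg]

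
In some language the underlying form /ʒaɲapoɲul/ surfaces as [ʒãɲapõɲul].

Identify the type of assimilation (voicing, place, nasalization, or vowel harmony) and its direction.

nasalization, regressive

/a/→[ã] /o/→[õ].
Each target copies a feature from the following segment, so the direction is regressive.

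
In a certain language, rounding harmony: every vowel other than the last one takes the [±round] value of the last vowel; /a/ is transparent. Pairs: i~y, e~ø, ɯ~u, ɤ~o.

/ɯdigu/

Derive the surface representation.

[udygu]

/ɯ/ harmonizes with /u/ ([+round]) → [u]
/i/ harmonizes with /u/ ([+round]) → [y]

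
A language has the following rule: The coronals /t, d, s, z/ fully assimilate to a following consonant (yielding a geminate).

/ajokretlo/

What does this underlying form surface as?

/t/ before /l/ → [l] (total assimilation)

[ajokrello]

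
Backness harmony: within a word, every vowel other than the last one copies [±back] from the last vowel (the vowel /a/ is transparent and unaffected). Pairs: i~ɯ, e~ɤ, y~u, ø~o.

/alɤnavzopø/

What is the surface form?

/ɤ/ harmonizes with /ø/ ([-back]) → [e]
/o/ harmonizes with /ø/ ([-back]) → [ø]

[alenavzøpø]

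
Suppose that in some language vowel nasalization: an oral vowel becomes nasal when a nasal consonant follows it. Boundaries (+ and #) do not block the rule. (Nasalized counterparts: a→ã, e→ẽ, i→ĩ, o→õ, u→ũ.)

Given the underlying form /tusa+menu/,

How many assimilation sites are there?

2

/a/ before nasal /m/ → [ã]
/e/ before nasal /n/ → [ẽ]
2 segments change.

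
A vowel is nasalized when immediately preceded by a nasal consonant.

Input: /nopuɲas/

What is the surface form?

[nõpuɲãs]

/o/ after nasal /n/ → [õ]
/a/ after nasal /ɲ/ → [ã]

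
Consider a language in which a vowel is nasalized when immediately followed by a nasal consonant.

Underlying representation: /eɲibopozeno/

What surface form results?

[ẽɲibopozẽno]

/e/ before nasal /ɲ/ → [ẽ]
/e/ before nasal /n/ → [ẽ]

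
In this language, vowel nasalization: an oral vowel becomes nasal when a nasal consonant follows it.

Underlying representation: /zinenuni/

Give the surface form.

/i/ before nasal /n/ → [ĩ]
/e/ before nasal /n/ → [ẽ]
/u/ before nasal /n/ → [ũ]

[zĩnẽnũni]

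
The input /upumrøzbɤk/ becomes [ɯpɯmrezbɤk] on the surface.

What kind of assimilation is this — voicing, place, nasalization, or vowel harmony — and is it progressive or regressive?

vowel harmony, regressive

/u/→[ɯ] /u/→[ɯ] /ø/→[e].
Vowels agree with the last vowel, so the harmony is regressive.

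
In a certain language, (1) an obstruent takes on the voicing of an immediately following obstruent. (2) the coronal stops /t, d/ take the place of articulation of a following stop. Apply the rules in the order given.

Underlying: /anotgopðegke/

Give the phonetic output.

[anoggobðekke]

Rule 1: /t/ before /g/ (voiced) → [d]
Rule 1: /p/ before /ð/ (voiced) → [b]
Rule 1: /g/ before /k/ (voiceless) → [k]
After rule 1: anodgobðekke
Rule 2: /d/ before /g/ (velar) → [g]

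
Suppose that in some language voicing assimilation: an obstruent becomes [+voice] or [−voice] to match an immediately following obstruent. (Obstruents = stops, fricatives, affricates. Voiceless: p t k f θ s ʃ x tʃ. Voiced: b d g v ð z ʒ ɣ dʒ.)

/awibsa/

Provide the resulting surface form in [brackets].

[awipsa]

/b/ before /s/ (voiceless) → [p]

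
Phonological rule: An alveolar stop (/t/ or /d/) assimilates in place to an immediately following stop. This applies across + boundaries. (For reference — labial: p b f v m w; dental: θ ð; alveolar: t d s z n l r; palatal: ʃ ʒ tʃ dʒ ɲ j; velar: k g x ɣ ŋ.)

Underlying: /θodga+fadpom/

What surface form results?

/d/ before /g/ (velar) → [g]
/d/ before /p/ (labial) → [b]

[θogga+fabpom]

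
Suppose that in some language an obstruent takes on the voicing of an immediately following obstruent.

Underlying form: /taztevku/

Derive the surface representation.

/z/ before /t/ (voiceless) → [s]
/v/ before /k/ (voiceless) → [f]

[tastefku]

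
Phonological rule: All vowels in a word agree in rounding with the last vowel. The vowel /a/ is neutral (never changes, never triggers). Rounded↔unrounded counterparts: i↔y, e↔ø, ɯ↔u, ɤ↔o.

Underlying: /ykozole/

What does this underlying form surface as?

[ikɤzɤle]

/y/ harmonizes with /e/ ([-round]) → [i]
/o/ harmonizes with /e/ ([-round]) → [ɤ]
/o/ harmonizes with /e/ ([-round]) → [ɤ]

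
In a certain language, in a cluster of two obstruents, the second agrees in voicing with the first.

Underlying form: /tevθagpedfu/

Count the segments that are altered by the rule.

3

/θ/ after /v/ (voiced) → [ð]
/p/ after /g/ (voiced) → [b]
/f/ after /d/ (voiced) → [v]
3 segments change.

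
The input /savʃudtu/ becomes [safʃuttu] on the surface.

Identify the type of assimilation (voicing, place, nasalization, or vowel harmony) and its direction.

voicing assimilation, regressive

/v/→[f] /d/→[t].
Each target copies a feature from the following segment, so the direction is regressive.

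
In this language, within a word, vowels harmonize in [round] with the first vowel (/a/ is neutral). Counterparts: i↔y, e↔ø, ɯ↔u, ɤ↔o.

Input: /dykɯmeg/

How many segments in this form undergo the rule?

/ɯ/ harmonizes with /y/ ([+round]) → [u]
/e/ harmonizes with /y/ ([+round]) → [ø]
2 segments change.

2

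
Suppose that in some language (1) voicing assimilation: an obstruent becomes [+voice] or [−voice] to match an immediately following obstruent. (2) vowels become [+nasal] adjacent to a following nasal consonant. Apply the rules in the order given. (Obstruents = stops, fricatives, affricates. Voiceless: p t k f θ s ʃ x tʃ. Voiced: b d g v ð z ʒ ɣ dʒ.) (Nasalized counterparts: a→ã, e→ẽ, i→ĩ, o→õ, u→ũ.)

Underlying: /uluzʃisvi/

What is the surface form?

Rule 1: /z/ before /ʃ/ (voiceless) → [s]
Rule 1: /s/ before /v/ (voiced) → [z]
After rule 1: ulusʃizvi
Rule 2: no segment meets the rule's conditions; no change.

[ulusʃizvi]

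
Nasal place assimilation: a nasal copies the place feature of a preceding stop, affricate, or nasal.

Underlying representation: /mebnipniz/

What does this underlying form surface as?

[mebmipmiz]

/n/ after /b/ (labial) → [m]
/n/ after /p/ (labial) → [m]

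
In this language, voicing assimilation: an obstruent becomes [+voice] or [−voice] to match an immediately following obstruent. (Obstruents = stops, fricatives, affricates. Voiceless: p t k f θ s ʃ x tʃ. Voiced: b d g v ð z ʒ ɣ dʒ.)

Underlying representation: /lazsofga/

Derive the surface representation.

/z/ before /s/ (voiceless) → [s]
/f/ before /g/ (voiced) → [v]

[lassovga]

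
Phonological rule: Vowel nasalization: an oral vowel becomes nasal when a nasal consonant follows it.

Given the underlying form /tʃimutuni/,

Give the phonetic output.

/i/ before nasal /m/ → [ĩ]
/u/ before nasal /n/ → [ũ]

[tʃĩmutũni]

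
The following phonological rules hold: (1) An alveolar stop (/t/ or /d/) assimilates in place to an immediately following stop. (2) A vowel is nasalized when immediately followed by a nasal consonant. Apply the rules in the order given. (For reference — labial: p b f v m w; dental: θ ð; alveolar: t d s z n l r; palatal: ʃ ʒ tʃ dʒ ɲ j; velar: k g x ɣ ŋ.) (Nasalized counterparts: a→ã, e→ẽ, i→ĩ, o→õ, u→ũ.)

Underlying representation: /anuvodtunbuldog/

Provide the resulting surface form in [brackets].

Rule 1: no segment meets the rule's conditions; no change.
After rule 1: anuvodtunbuldog
Rule 2: /a/ before nasal /n/ → [ã]
Rule 2: /u/ before nasal /n/ → [ũ]

[ãnuvodtũnbuldog]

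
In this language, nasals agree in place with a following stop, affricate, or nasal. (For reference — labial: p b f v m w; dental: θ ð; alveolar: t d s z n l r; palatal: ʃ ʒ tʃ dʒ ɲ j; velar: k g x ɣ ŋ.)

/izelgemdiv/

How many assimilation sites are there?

/m/ before /d/ (alveolar) → [n]
1 segment changes.

1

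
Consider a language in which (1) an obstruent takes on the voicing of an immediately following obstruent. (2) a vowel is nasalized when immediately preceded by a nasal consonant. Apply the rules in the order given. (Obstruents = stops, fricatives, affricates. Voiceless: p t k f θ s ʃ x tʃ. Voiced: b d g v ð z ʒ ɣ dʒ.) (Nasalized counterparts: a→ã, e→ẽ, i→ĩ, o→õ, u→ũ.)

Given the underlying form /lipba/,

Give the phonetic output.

[libba]

Rule 1: /p/ before /b/ (voiced) → [b]
After rule 1: libba
Rule 2: no segment meets the rule's conditions; no change.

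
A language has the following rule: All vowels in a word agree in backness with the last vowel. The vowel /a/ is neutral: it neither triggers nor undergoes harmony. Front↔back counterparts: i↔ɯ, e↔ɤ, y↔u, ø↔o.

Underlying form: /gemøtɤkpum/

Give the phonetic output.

/e/ harmonizes with /u/ ([+back]) → [ɤ]
/ø/ harmonizes with /u/ ([+back]) → [o]

[gɤmotɤkpum]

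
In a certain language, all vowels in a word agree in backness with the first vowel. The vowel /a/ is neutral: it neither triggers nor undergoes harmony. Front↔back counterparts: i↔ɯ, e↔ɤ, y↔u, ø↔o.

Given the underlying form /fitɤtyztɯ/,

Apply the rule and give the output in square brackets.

/ɤ/ harmonizes with /i/ ([-back]) → [e]
/ɯ/ harmonizes with /i/ ([-back]) → [i]

[fitetyzti]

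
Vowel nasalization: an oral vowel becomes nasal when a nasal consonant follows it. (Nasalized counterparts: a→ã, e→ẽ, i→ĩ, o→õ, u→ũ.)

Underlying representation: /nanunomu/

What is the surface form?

[nãnũnõmu]

/a/ before nasal /n/ → [ã]
/u/ before nasal /n/ → [ũ]
/o/ before nasal /m/ → [õ]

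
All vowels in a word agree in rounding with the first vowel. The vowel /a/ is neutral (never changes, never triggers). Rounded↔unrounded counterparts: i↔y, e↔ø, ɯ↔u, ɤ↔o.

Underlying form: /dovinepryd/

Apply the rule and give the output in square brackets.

[dovynøpryd]

/i/ harmonizes with /o/ ([+round]) → [y]
/e/ harmonizes with /o/ ([+round]) → [ø]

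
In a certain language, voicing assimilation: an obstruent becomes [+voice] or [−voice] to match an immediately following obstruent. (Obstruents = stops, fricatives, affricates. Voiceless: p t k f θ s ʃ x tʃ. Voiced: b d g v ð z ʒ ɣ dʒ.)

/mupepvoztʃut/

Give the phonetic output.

/p/ before /v/ (voiced) → [b]
/z/ before /tʃ/ (voiceless) → [s]

[mupebvostʃut]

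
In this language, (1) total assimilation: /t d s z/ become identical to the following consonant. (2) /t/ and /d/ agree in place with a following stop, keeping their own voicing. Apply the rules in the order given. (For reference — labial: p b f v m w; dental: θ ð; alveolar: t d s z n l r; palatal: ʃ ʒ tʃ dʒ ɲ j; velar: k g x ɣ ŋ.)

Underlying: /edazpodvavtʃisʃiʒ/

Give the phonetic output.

Rule 1: /z/ before /p/ → [p] (total assimilation)
Rule 1: /d/ before /v/ → [v] (total assimilation)
Rule 1: /s/ before /ʃ/ → [ʃ] (total assimilation)
After rule 1: edappovvavtʃiʃʃiʒ
Rule 2: no segment meets the rule's conditions; no change.

[edappovvavtʃiʃʃiʒ]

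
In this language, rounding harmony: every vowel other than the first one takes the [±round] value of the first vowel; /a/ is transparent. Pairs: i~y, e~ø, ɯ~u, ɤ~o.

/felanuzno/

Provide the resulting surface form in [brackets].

[felanɯznɤ]

/u/ harmonizes with /e/ ([-round]) → [ɯ]
/o/ harmonizes with /e/ ([-round]) → [ɤ]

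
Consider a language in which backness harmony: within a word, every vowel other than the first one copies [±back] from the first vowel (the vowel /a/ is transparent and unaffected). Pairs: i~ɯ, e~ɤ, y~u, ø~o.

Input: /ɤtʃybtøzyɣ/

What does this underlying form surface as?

/y/ harmonizes with /ɤ/ ([+back]) → [u]
/ø/ harmonizes with /ɤ/ ([+back]) → [o]
/y/ harmonizes with /ɤ/ ([+back]) → [u]

[ɤtʃubtozuɣ]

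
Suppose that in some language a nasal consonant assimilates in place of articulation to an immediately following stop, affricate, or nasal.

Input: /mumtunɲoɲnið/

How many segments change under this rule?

/m/ before /t/ (alveolar) → [n]
/n/ before /ɲ/ (palatal) → [ɲ]
/ɲ/ before /n/ (alveolar) → [n]
3 segments change.

3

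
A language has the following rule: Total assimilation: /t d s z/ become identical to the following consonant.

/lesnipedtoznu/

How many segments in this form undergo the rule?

/s/ before /n/ → [n] (total assimilation)
/d/ before /t/ → [t] (total assimilation)
/z/ before /n/ → [n] (total assimilation)
3 segments change.

3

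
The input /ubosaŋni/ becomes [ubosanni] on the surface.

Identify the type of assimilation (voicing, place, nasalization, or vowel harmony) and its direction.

place assimilation, regressive

/ŋ/→[n].
Each target copies a feature from the following segment, so the direction is regressive.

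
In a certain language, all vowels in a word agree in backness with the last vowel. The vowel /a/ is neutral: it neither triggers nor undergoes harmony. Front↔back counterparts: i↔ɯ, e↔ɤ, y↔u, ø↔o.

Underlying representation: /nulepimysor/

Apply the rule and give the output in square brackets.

[nulɤpɯmusor]

/e/ harmonizes with /o/ ([+back]) → [ɤ]
/i/ harmonizes with /o/ ([+back]) → [ɯ]
/y/ harmonizes with /o/ ([+back]) → [u]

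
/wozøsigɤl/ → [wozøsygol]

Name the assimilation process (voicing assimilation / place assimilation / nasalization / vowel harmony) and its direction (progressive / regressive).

vowel harmony, progressive

/i/→[y] /ɤ/→[o].
Vowels agree with the first vowel, so the harmony is progressive.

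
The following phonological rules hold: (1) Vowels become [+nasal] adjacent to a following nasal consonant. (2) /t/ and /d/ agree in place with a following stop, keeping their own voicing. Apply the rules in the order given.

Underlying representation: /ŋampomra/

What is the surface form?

Rule 1: /a/ before nasal /m/ → [ã]
Rule 1: /o/ before nasal /m/ → [õ]
After rule 1: ŋãmpõmra
Rule 2: no segment meets the rule's conditions; no change.

[ŋãmpõmra]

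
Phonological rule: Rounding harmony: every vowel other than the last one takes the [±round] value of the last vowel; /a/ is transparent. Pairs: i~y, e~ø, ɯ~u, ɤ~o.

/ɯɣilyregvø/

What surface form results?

/ɯ/ harmonizes with /ø/ ([+round]) → [u]
/i/ harmonizes with /ø/ ([+round]) → [y]
/e/ harmonizes with /ø/ ([+round]) → [ø]

[uɣylyrøgvø]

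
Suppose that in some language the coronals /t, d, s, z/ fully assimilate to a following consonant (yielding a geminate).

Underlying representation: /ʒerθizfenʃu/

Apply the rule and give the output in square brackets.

/z/ before /f/ → [f] (total assimilation)

[ʒerθiffenʃu]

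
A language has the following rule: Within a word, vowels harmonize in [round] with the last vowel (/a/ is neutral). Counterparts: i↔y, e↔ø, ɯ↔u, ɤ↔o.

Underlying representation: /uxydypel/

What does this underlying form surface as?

/u/ harmonizes with /e/ ([-round]) → [ɯ]
/y/ harmonizes with /e/ ([-round]) → [i]
/y/ harmonizes with /e/ ([-round]) → [i]

[ɯxidipel]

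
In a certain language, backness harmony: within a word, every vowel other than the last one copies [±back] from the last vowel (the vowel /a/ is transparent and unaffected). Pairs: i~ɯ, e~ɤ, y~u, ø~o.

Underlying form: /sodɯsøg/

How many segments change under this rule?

/o/ harmonizes with /ø/ ([-back]) → [ø]
/ɯ/ harmonizes with /ø/ ([-back]) → [i]
2 segments change.

2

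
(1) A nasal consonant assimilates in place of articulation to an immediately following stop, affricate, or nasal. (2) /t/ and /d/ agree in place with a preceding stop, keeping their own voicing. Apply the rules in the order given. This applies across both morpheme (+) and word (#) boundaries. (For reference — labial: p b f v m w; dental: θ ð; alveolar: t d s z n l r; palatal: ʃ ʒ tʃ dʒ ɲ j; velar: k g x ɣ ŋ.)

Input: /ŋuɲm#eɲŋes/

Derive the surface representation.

Rule 1: /ɲ/ before /m/ (labial) → [m]
Rule 1: /ɲ/ before /ŋ/ (velar) → [ŋ]
After rule 1: ŋumm#eŋŋes
Rule 2: no segment meets the rule's conditions; no change.

[ŋumm#eŋŋes]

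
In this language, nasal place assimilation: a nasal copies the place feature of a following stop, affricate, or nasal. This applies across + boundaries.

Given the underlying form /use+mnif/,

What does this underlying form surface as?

/m/ before /n/ (alveolar) → [n]

[use+nnif]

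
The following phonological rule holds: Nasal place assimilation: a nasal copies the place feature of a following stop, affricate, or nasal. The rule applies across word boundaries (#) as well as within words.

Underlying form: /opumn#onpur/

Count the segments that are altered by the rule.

/m/ before /n/ (alveolar) → [n]
/n/ before /p/ (labial) → [m]
2 segments change.

2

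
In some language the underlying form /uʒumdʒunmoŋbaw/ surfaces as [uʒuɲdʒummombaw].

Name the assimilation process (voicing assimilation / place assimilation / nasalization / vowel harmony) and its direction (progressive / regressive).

/m/→[ɲ] /n/→[m] /ŋ/→[m].
Each target copies a feature from the following segment, so the direction is regressive.

place assimilation, regressive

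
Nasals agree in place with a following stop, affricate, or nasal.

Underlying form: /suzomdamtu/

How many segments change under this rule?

/m/ before /d/ (alveolar) → [n]
/m/ before /t/ (alveolar) → [n]
2 segments change.

2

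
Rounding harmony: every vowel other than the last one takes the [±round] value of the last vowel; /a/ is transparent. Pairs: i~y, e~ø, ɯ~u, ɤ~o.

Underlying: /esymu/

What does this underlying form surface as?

/e/ harmonizes with /u/ ([+round]) → [ø]

[øsymu]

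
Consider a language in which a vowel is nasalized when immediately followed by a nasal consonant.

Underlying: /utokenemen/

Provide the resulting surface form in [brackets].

/e/ before nasal /n/ → [ẽ]
/e/ before nasal /m/ → [ẽ]
/e/ before nasal /n/ → [ẽ]

[utokẽnẽmẽn]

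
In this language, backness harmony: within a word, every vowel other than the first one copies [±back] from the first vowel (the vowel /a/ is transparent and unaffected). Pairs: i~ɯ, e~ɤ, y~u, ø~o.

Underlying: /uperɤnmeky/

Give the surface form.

/e/ harmonizes with /u/ ([+back]) → [ɤ]
/e/ harmonizes with /u/ ([+back]) → [ɤ]
/y/ harmonizes with /u/ ([+back]) → [u]

[upɤrɤnmɤku]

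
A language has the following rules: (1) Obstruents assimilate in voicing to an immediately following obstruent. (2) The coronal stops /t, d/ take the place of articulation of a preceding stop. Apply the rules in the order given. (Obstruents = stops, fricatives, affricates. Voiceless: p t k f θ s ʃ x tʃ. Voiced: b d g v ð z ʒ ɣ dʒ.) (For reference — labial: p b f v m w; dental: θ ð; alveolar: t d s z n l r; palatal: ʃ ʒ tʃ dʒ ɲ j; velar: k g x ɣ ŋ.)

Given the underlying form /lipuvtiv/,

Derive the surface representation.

[lipuftiv]

Rule 1: /v/ before /t/ (voiceless) → [f]
After rule 1: lipuftiv
Rule 2: no segment meets the rule's conditions; no change.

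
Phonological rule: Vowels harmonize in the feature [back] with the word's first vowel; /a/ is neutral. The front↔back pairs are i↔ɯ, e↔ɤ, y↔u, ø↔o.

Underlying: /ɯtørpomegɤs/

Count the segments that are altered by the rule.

2

/ø/ harmonizes with /ɯ/ ([+back]) → [o]
/e/ harmonizes with /ɯ/ ([+back]) → [ɤ]
2 segments change.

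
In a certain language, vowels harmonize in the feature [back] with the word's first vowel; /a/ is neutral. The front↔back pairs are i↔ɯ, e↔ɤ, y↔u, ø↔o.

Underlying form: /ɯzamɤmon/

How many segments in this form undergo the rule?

0

No segment meets the rule's conditions.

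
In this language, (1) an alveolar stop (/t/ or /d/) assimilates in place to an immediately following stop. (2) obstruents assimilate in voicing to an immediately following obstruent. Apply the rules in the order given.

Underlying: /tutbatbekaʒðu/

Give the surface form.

Rule 1: /t/ before /b/ (labial) → [p]
Rule 1: /t/ before /b/ (labial) → [p]
After rule 1: tupbapbekaʒðu
Rule 2: /p/ before /b/ (voiced) → [b]
Rule 2: /p/ before /b/ (voiced) → [b]

[tubbabbekaʒðu]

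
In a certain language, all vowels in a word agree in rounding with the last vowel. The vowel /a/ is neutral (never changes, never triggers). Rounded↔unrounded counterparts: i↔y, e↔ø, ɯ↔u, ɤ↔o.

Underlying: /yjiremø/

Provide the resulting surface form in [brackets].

[yjyrømø]

/i/ harmonizes with /ø/ ([+round]) → [y]
/e/ harmonizes with /ø/ ([+round]) → [ø]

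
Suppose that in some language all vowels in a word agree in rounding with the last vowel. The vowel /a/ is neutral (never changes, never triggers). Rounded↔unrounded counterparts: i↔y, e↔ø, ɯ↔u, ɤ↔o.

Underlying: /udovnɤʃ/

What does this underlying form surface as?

/u/ harmonizes with /ɤ/ ([-round]) → [ɯ]
/o/ harmonizes with /ɤ/ ([-round]) → [ɤ]

[ɯdɤvnɤʃ]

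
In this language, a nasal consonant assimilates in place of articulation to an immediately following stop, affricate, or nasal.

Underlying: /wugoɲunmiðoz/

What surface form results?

[wugoɲummiðoz]

/n/ before /m/ (labial) → [m]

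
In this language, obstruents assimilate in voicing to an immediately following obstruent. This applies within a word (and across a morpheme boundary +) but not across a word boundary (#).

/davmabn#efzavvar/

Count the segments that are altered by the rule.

/f/ before /z/ (voiced) → [v]
1 segment changes.

1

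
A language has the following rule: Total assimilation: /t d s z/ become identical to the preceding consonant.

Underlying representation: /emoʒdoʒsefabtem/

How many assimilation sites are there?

/d/ after /ʒ/ → [ʒ] (total assimilation)
/s/ after /ʒ/ → [ʒ] (total assimilation)
/t/ after /b/ → [b] (total assimilation)
3 segments change.

3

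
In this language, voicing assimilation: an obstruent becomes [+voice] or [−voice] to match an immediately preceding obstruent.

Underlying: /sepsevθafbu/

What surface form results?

/θ/ after /v/ (voiced) → [ð]
/b/ after /f/ (voiceless) → [p]

[sepsevðafpu]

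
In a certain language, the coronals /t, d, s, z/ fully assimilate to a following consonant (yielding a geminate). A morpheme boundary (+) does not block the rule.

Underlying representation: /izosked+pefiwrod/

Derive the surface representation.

/s/ before /k/ → [k] (total assimilation)
/d/ before /p/ → [p] (total assimilation)

[izokkep+pefiwrod]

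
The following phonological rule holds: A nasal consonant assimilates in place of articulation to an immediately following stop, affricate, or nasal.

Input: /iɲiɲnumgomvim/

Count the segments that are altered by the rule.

/ɲ/ before /n/ (alveolar) → [n]
/m/ before /g/ (velar) → [ŋ]
2 segments change.

2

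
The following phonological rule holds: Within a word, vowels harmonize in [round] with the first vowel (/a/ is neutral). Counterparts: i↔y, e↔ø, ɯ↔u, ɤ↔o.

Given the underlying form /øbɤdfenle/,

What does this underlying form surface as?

/ɤ/ harmonizes with /ø/ ([+round]) → [o]
/e/ harmonizes with /ø/ ([+round]) → [ø]
/e/ harmonizes with /ø/ ([+round]) → [ø]

[øbodfønlø]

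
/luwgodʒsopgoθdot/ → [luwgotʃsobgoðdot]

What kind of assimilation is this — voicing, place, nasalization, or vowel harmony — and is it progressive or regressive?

/dʒ/→[tʃ] /p/→[b] /θ/→[ð].
Each target copies a feature from the following segment, so the direction is regressive.

voicing assimilation, regressive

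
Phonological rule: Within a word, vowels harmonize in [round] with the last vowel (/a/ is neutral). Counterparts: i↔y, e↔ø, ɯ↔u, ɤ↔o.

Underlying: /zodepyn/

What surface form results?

[zodøpyn]

/e/ harmonizes with /y/ ([+round]) → [ø]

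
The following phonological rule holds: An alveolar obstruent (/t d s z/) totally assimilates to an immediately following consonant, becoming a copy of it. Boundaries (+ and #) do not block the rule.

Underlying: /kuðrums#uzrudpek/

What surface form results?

/z/ before /r/ → [r] (total assimilation)
/d/ before /p/ → [p] (total assimilation)

[kuðrums#urruppek]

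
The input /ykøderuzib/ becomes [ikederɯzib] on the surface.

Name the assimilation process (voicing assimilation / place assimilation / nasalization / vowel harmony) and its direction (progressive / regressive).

/y/→[i] /ø/→[e] /u/→[ɯ].
Vowels agree with the last vowel, so the harmony is regressive.

vowel harmony, regressive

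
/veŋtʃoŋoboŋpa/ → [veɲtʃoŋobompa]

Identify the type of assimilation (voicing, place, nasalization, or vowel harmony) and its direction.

/ŋ/→[ɲ] /ŋ/→[m].
Each target copies a feature from the following segment, so the direction is regressive.

place assimilation, regressive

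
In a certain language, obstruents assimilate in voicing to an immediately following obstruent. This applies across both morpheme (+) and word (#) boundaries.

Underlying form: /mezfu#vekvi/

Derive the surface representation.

/z/ before /f/ (voiceless) → [s]
/k/ before /v/ (voiced) → [g]

[mesfu#vegvi]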